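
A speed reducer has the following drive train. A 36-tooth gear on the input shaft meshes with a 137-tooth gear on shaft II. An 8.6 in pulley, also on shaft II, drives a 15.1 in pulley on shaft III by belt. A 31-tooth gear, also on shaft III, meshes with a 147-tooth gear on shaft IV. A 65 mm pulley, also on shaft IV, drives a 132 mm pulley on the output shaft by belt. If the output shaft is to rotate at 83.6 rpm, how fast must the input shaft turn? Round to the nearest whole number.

Overall ratio R = 3.8056 × 1.7558 × 4.7419 × 2.0308 = 64.345.
Required input speed = output speed × R = 83.6 × 64.345 = 5379.2 rpm.

5379 rpm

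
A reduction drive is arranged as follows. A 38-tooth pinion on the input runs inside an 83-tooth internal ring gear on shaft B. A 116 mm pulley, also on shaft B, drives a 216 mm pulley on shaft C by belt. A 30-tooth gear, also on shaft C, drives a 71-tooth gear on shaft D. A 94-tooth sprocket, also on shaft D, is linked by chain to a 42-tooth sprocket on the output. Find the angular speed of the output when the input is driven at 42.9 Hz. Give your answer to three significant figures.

9.97 Hz

internal gear 83/38 = 2.1842 → 42.9/2.1842 = 19.641 Hz
belt 216/116 = 1.8621 → 19.641/1.8621 = 10.548 Hz
gear mesh 71/30 = 2.3667 → 10.548/2.3667 = 4.4569 Hz
chain 42/94 = 0.44681 → 4.4569/0.44681 = 9.9749 Hz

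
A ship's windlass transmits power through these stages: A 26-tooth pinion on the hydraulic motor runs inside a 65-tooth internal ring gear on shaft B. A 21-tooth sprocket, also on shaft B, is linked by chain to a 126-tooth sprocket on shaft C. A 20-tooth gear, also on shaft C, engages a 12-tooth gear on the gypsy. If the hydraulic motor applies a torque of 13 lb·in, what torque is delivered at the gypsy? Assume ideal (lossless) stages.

117 lb·in

internal gear 65/26 = 2.5 → τ = 13·2.5 = 32.5 lb·in
chain 126/21 = 6 → τ = 32.5·6 = 195 lb·in
gear mesh 12/20 = 0.6 → τ = 195·0.6 = 117 lb·in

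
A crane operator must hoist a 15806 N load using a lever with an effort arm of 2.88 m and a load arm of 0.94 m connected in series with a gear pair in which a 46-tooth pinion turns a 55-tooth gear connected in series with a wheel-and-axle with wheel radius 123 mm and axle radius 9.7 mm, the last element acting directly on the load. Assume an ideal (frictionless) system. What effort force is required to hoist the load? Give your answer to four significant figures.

340.3 N

Lever MA = effort arm / load arm = 2.88/0.94 = 3.0638.
Gear pair MA = 55/46 = 1.1957.
Wheel-and-axle MA = R/r = 123/9.7 = 12.68.
Combined ideal MA = 3.0638 × 1.1957 × 12.68 = 46.452.
Effort = load / MA = 15806 / 46.452 = 340.27 N.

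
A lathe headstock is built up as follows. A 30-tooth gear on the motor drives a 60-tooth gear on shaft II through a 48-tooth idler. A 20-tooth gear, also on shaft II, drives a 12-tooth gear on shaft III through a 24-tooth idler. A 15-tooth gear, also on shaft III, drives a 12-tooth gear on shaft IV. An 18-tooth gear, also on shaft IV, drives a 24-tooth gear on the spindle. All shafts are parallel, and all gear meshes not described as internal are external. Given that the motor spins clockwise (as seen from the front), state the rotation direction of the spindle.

the motor → shaft II: driver → idler → driven is 2 external meshes, 2 reversals → CW.
shaft II → shaft III: driver → idler → driven is 2 external meshes, 2 reversals → CW.
shaft III → shaft IV: external mesh, 1 reversal → CCW.
shaft IV → the spindle: external mesh, 1 reversal → CW.
6 reversals in total — an even number — so the spindle turns the same way as the motor.

clockwise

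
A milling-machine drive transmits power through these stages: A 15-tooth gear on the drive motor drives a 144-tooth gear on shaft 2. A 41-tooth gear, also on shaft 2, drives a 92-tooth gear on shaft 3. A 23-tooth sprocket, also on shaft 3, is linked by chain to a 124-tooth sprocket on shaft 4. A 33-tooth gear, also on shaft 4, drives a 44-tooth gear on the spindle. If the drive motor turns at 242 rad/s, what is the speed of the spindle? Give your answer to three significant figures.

Gear mesh: ratio = 144/15 = 9.6, so shaft 2 turns at 242 / 9.6 = 25.208 rad/s.
Gear mesh: ratio = 92/41 = 2.2439, so shaft 3 turns at 25.208 / 2.2439 = 11.234 rad/s.
Chain: ratio = 124/23 = 5.3913, so shaft 4 turns at 11.234 / 5.3913 = 2.0838 rad/s.
Gear mesh: ratio = 44/33 = 1.3333, so the spindle turns at 2.0838 / 1.3333 = 1.5628 rad/s.

1.56 rad/s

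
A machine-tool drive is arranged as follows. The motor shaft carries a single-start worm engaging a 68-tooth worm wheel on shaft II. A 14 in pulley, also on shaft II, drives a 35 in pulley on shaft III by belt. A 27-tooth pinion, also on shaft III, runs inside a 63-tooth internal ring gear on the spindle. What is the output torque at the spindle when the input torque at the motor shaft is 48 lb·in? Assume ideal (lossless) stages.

After the worm (68/1): 48 × 68 = 3264 lb·in
After the belt (35/14): 3264 × 2.5 = 8160 lb·in
After the internal gear (63/27): 8160 × 2.3333 = 19040 lb·in

19040 lb·in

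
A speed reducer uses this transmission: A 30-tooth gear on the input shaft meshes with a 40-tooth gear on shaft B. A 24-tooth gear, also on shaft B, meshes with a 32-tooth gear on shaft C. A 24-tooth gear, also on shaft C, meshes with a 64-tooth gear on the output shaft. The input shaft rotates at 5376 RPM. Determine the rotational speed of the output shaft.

the input shaft → shaft B (gear mesh, 40/30): 5376 ÷ 1.3333 = 4032 RPM
shaft B → shaft C (gear mesh, 32/24): 4032 ÷ 1.3333 = 3024 RPM
shaft C → the output shaft (gear mesh, 64/24): 3024 ÷ 2.6667 = 1134 RPM

1134 RPM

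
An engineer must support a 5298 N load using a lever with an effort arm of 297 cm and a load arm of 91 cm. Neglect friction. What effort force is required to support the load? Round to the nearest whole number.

Lever MA = effort arm / load arm = 297/91 = 3.2637.
Effort = load / MA = 5298 / 3.2637 = 1623.3 N.

1623 N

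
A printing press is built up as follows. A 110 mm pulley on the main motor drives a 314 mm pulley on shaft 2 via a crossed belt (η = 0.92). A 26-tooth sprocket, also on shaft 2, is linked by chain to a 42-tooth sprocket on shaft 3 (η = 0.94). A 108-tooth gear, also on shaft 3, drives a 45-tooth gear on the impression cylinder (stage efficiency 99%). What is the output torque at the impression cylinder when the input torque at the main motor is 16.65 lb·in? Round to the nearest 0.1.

belt 314/110 = 2.8545 → τ = 16.65·2.8545·0.92 = 43.726 lb·in
chain 42/26 = 1.6154 → τ = 43.726·1.6154·0.94 = 66.396 lb·in
gear mesh 45/108 = 0.41667 → τ = 66.396·0.41667·0.99 = 27.388 lb·in

27.4 lb·in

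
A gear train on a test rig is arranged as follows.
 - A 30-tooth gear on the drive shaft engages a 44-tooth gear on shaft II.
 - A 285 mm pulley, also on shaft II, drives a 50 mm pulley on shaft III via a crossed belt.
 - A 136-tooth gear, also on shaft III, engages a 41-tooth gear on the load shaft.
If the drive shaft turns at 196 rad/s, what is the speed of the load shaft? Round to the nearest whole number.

2527 rad/s

gear mesh 44/30 = 1.4667 → 196/1.4667 = 133.64 rad/s
belt 50/285 = 0.17544 → 133.64/0.17544 = 761.73 rad/s
gear mesh 41/136 = 0.30147 → 761.73/0.30147 = 2526.7 rad/s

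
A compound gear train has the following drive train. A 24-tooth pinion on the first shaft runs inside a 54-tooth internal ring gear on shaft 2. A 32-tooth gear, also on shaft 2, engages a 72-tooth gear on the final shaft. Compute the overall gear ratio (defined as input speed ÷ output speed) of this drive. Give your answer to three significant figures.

5.06

Each stage contributes driven/driver: internal gear 54/24 = 2.25, gear mesh 72/32 = 2.25.
Overall: 2.25 × 2.25 = 5.0625.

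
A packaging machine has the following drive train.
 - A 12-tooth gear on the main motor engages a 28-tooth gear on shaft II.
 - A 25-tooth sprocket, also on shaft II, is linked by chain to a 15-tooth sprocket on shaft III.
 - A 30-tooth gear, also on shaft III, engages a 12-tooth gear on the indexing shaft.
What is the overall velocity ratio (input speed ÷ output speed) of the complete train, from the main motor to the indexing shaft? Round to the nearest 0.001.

0.560

Each stage contributes driven/driver: gear mesh 28/12 = 2.3333, chain 15/25 = 0.6, gear mesh 12/30 = 0.4.
Overall: 2.3333 × 0.6 × 0.4 = 0.56.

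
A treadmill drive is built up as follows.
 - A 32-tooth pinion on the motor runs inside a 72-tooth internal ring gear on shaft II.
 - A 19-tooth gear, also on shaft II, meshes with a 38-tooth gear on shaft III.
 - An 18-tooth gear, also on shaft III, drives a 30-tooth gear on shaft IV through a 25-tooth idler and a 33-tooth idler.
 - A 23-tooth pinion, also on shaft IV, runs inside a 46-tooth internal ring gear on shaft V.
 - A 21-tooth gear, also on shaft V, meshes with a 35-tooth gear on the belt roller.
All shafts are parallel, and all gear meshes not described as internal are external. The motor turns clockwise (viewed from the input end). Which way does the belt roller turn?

counterclockwise

the motor → shaft II: internal mesh, same direction → CW.
shaft II → shaft III: external mesh, 1 reversal → CCW.
shaft III → shaft IV: driver → idler → idler → driven is 3 external meshes, 3 reversals → CW.
shaft IV → shaft V: internal mesh, same direction → CW.
shaft V → the belt roller: external mesh, 1 reversal → CCW.
5 reversals in total — an odd number — so the belt roller turns opposite to the motor.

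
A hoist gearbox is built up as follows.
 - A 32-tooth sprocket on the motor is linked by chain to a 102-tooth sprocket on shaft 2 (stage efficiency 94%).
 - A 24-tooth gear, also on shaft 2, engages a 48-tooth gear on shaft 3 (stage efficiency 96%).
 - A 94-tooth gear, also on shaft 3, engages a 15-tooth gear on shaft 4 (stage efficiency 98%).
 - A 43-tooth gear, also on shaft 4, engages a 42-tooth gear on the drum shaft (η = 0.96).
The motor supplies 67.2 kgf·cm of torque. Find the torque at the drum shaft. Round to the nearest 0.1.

56.7 kgf·cm

Chain: ratio = 102/32 = 3.1875; torque at shaft 2 = 67.2 × 3.1875 × 0.94 = 201.35 kgf·cm.
Gear mesh: ratio = 48/24 = 2; torque at shaft 3 = 201.35 × 2 × 0.96 = 386.59 kgf·cm.
Gear mesh: ratio = 15/94 = 0.15957; torque at shaft 4 = 386.59 × 0.15957 × 0.98 = 60.456 kgf·cm.
Gear mesh: ratio = 42/43 = 0.97674; torque at the drum shaft = 60.456 × 0.97674 × 0.96 = 56.688 kgf·cm.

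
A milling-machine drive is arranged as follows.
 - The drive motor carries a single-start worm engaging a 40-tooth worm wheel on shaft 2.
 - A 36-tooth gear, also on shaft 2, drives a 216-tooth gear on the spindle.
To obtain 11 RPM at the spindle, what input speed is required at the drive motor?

Overall ratio R = 40 × 6 = 240.
Required input speed = output speed × R = 11 × 240 = 2640 RPM.

2640 RPM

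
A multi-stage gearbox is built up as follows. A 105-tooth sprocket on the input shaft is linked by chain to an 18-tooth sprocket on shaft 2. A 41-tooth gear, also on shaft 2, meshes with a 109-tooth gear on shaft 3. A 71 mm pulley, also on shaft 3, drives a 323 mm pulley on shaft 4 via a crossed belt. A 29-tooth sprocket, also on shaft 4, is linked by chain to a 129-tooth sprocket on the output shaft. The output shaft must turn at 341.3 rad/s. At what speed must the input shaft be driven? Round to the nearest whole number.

Overall ratio R = 0.17143 × 2.6585 × 4.5493 × 4.4483 = 9.2228.
Required input speed = output speed × R = 341.3 × 9.2228 = 3147.7 rad/s.

3148 rad/s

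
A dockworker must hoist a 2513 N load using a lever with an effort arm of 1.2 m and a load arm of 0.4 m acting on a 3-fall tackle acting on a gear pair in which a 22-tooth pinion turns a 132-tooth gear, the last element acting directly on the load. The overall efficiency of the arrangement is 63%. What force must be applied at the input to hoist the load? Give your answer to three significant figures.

73.9 N

Lever MA = effort arm / load arm = 1.2/0.4 = 3.
Block-and-tackle MA = number of supporting rope parts = 3.
Gear pair MA = 132/22 = 6.
Combined ideal MA = 3 × 3 × 6 = 54.
Actual MA = 54 × 0.63 = 34.02.
Effort = load / actual MA = 2513 / 34.02 = 73.868 N.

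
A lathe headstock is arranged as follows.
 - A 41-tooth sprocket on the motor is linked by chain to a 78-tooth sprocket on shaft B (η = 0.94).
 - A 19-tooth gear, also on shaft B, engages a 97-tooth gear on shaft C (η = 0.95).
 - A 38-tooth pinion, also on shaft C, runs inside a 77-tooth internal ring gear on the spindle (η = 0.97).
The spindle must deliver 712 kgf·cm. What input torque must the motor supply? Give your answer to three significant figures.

41.8 kgf·cm

Overall ratio R = 1.9024 × 5.1053 × 2.0263 = 19.68; overall efficiency η = 0.94 × 0.95 × 0.97 = 0.8662.
Input torque = output torque / (R × η) = 712 / (19.68 × 0.8662) = 41.766 kgf·cm.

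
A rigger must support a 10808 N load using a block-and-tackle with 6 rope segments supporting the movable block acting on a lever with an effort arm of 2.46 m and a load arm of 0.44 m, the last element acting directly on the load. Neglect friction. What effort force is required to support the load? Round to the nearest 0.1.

Block-and-tackle MA = number of supporting rope parts = 6.
Lever MA = effort arm / load arm = 2.46/0.44 = 5.5909.
Combined ideal MA = 6 × 5.5909 = 33.545.
Effort = load / MA = 10808 / 33.545 = 322.19 N.

322.2 N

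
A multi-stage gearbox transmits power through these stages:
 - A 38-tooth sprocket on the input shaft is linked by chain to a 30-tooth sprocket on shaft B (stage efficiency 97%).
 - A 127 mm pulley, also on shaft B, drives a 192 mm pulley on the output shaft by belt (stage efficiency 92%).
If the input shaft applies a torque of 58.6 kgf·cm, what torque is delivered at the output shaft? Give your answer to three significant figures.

62.4 kgf·cm

Chain: ratio = 30/38 = 0.78947; torque at shaft B = 58.6 × 0.78947 × 0.97 = 44.875 kgf·cm.
Belt: ratio = 192/127 = 1.5118; torque at the output shaft = 44.875 × 1.5118 × 0.92 = 62.415 kgf·cm.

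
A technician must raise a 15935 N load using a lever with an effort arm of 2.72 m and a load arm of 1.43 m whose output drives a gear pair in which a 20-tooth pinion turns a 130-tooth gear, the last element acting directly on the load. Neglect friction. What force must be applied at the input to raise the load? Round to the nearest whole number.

Lever MA = effort arm / load arm = 2.72/1.43 = 1.9021.
Gear pair MA = 130/20 = 6.5.
Combined ideal MA = 1.9021 × 6.5 = 12.364.
Effort = load / MA = 15935 / 12.364 = 1288.9 N.

1289 N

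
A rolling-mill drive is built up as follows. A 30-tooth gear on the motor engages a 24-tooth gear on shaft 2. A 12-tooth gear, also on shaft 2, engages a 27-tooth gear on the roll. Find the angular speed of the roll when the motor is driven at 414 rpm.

230 rpm

the motor → shaft 2 (gear mesh, 24/30): 414 ÷ 0.8 = 517.5 rpm
shaft 2 → the roll (gear mesh, 27/12): 517.5 ÷ 2.25 = 230 rpm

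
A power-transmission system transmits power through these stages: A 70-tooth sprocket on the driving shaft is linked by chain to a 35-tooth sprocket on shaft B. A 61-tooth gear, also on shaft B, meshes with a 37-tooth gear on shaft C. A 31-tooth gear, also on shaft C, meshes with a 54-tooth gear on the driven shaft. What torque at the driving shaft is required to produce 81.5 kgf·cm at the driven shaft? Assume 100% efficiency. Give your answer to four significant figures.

Overall ratio R = 0.5 × 0.60656 × 1.7419 = 0.52829.
Input torque = output torque / R = 81.5 / 0.52829 = 154.27 kgf·cm.

154.3 kgf·cm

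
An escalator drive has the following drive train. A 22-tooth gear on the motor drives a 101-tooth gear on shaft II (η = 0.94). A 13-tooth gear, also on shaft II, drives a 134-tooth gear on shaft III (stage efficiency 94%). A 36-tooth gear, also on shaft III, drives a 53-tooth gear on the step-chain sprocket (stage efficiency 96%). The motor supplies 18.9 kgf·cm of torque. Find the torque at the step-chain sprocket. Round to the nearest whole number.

Gear mesh: ratio = 101/22 = 4.5909; torque at shaft II = 18.9 × 4.5909 × 0.94 = 81.562 kgf·cm.
Gear mesh: ratio = 134/13 = 10.308; torque at shaft III = 81.562 × 10.308 × 0.94 = 790.27 kgf·cm.
Gear mesh: ratio = 53/36 = 1.4722; torque at the step-chain sprocket = 790.27 × 1.4722 × 0.96 = 1116.9 kgf·cm.

1117 kgf·cm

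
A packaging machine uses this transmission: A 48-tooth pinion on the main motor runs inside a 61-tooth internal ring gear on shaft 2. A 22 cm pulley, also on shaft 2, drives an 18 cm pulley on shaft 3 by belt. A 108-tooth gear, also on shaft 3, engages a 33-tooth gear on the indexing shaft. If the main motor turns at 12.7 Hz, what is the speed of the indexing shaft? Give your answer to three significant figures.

Internal gear: ratio = 61/48 = 1.2708, so shaft 2 turns at 12.7 / 1.2708 = 9.9934 Hz.
Belt: ratio = 18/22 = 0.81818, so shaft 3 turns at 9.9934 / 0.81818 = 12.214 Hz.
Gear mesh: ratio = 33/108 = 0.30556, so the indexing shaft turns at 12.214 / 0.30556 = 39.974 Hz.

40.0 Hz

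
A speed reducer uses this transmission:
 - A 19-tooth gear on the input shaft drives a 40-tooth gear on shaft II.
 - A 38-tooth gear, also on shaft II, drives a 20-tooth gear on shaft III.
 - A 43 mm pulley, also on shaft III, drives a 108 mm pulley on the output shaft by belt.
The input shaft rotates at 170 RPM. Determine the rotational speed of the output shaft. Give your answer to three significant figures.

Gear mesh: ratio = 40/19 = 2.1053, so shaft II turns at 170 / 2.1053 = 80.75 RPM.
Gear mesh: ratio = 20/38 = 0.52632, so shaft III turns at 80.75 / 0.52632 = 153.43 RPM.
Belt: ratio = 108/43 = 2.5116, so the output shaft turns at 153.43 / 2.5116 = 61.086 RPM.

61.1 RPM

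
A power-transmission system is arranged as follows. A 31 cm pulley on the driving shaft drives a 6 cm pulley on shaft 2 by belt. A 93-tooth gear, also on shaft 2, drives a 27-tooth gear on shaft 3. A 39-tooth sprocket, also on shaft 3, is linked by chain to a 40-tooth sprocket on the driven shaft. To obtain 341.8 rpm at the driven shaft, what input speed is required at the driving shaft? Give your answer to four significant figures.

Overall ratio R = 0.19355 × 0.29032 × 1.0256 = 0.057632.
Required input speed = output speed × R = 341.8 × 0.057632 = 19.699 rpm.

19.70 rpm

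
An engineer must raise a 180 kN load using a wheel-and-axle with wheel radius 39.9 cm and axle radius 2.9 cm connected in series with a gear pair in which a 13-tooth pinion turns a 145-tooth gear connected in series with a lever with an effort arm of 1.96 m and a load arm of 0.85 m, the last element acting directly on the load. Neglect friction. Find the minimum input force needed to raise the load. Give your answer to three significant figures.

0.509 kN

Wheel-and-axle MA = R/r = 39.9/2.9 = 13.759.
Gear pair MA = 145/13 = 11.154.
Lever MA = effort arm / load arm = 1.96/0.85 = 2.3059.
Combined ideal MA = 13.759 × 11.154 × 2.3059 = 353.86.
Effort = load / MA = 180 / 353.86 = 0.50867 kN.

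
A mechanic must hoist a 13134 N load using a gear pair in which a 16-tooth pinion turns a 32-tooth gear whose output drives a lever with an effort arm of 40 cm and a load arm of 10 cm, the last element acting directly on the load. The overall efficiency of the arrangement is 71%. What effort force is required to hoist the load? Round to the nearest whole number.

2312 N

Gear pair MA = 32/16 = 2.
Lever MA = effort arm / load arm = 40/10 = 4.
Combined ideal MA = 2 × 4 = 8.
Actual MA = 8 × 0.71 = 5.68.
Effort = load / actual MA = 13134 / 5.68 = 2312.3 N.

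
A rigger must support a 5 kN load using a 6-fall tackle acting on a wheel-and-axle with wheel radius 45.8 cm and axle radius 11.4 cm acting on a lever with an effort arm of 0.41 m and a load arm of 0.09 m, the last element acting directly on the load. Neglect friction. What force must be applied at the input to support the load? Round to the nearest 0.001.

0.046 kN

Block-and-tackle MA = number of supporting rope parts = 6.
Wheel-and-axle MA = R/r = 45.8/11.4 = 4.0175.
Lever MA = effort arm / load arm = 0.41/0.09 = 4.5556.
Combined ideal MA = 6 × 4.0175 × 4.5556 = 109.81.
Effort = load / MA = 5 / 109.81 = 0.045532 kN.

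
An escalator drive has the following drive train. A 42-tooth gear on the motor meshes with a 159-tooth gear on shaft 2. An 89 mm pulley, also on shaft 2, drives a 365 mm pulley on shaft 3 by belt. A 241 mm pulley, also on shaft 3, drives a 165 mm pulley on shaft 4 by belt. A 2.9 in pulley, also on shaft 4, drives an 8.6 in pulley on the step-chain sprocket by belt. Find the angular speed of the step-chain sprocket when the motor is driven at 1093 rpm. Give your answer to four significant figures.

34.67 rpm

Gear mesh: ratio = 159/42 = 3.7857, so shaft 2 turns at 1093 / 3.7857 = 288.72 rpm.
Belt: ratio = 365/89 = 4.1011, so shaft 3 turns at 288.72 / 4.1011 = 70.399 rpm.
Belt: ratio = 165/241 = 0.68465, so shaft 4 turns at 70.399 / 0.68465 = 102.83 rpm.
Belt: ratio = 8.6/2.9 = 2.9655, so the step-chain sprocket turns at 102.83 / 2.9655 = 34.674 rpm.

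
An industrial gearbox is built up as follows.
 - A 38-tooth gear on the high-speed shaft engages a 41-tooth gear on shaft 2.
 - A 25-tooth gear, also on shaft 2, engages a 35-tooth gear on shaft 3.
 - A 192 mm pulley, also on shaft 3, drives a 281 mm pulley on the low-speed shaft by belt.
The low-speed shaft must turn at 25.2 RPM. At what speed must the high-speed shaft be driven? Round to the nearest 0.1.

55.7 RPM

Overall ratio R = 1.0789 × 1.4 × 1.4635 = 2.2107.
Required input speed = output speed × R = 25.2 × 2.2107 = 55.71 RPM.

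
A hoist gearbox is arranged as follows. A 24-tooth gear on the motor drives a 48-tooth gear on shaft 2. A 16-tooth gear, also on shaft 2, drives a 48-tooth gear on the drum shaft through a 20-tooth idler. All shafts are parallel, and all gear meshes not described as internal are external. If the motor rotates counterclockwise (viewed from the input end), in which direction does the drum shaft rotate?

clockwise

the motor → shaft 2: external mesh, 1 reversal → CW.
shaft 2 → the drum shaft: driver → idler → driven is 2 external meshes, 2 reversals → CW.
3 reversals in total — an odd number — so the drum shaft turns opposite to the motor.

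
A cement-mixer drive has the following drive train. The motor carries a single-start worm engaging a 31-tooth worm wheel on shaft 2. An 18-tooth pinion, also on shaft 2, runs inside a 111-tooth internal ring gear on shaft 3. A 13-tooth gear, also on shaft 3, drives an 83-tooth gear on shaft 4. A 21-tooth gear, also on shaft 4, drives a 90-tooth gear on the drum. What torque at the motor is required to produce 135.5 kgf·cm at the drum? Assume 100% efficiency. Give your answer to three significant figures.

0.0259 kgf·cm

Overall ratio R = 31 × 6.1667 × 6.3846 × 4.2857 = 5230.8.
Input torque = output torque / R = 135.5 / 5230.8 = 0.025904 kgf·cm.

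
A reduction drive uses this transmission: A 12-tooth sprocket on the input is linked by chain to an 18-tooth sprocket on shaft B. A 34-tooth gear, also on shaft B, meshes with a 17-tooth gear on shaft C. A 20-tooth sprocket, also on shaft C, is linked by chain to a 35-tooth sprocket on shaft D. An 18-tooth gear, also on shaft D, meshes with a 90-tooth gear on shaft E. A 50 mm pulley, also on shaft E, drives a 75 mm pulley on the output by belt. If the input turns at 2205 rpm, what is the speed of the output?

Chain: ratio = 18/12 = 1.5, so shaft B turns at 2205 / 1.5 = 1470 rpm.
Gear mesh: ratio = 17/34 = 0.5, so shaft C turns at 1470 / 0.5 = 2940 rpm.
Chain: ratio = 35/20 = 1.75, so shaft D turns at 2940 / 1.75 = 1680 rpm.
Gear mesh: ratio = 90/18 = 5, so shaft E turns at 1680 / 5 = 336 rpm.
Belt: ratio = 75/50 = 1.5, so the output turns at 336 / 1.5 = 224 rpm.

224 rpm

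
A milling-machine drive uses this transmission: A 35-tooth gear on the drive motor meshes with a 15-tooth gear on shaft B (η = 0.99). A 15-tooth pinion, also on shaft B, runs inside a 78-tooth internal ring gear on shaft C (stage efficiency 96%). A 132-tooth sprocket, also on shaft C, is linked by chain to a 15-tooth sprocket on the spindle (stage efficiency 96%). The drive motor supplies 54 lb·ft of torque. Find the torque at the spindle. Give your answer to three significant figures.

After the gear mesh (15/35): 54 × 0.42857 × 0.99 = 22.911 lb·ft
After the internal gear (78/15): 22.911 × 5.2 × 0.96 = 114.37 lb·ft
After the chain (15/132): 114.37 × 0.11364 × 0.96 = 12.477 lb·ft

12.5 lb·ft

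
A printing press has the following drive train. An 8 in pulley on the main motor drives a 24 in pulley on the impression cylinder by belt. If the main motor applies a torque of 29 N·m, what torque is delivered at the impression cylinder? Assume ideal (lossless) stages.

belt 24/8 = 3 → τ = 29·3 = 87 N·m

87 N·m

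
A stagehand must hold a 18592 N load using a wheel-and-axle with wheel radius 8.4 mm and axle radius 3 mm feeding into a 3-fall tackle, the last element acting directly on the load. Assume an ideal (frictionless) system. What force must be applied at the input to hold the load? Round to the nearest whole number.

Wheel-and-axle MA = R/r = 8.4/3 = 2.8.
Block-and-tackle MA = number of supporting rope parts = 3.
Combined ideal MA = 2.8 × 3 = 8.4.
Effort = load / MA = 18592 / 8.4 = 2213.3 N.

2213 N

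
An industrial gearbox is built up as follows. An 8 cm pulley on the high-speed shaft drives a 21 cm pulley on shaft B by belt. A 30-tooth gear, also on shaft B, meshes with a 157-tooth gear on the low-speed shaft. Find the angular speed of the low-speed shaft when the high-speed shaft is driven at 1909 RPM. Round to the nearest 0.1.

139.0 RPM

the high-speed shaft → shaft B (belt, 21/8): 1909 ÷ 2.625 = 727.24 RPM
shaft B → the low-speed shaft (gear mesh, 157/30): 727.24 ÷ 5.2333 = 138.96 RPM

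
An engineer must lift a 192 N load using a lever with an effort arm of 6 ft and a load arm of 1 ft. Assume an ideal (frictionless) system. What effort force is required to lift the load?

Lever MA = effort arm / load arm = 6/1 = 6.
Effort = load / MA = 192 / 6 = 32 N.

32 N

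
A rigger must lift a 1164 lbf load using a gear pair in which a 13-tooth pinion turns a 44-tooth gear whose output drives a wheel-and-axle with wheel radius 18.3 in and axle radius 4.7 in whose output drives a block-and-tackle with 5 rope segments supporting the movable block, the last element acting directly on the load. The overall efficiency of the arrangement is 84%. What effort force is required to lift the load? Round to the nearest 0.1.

21.0 lbf

Gear pair MA = 44/13 = 3.3846.
Wheel-and-axle MA = R/r = 18.3/4.7 = 3.8936.
Block-and-tackle MA = number of supporting rope parts = 5.
Combined ideal MA = 3.3846 × 3.8936 × 5 = 65.892.
Actual MA = 65.892 × 0.84 = 55.349.
Effort = load / actual MA = 1164 / 55.349 = 21.03 lbf.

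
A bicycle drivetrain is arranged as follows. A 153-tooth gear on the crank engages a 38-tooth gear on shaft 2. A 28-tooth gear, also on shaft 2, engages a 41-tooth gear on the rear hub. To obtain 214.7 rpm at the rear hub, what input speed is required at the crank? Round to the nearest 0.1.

Overall ratio R = 0.24837 × 1.4643 = 0.36368.
Required input speed = output speed × R = 214.7 × 0.36368 = 78.082 rpm.

78.1 rpm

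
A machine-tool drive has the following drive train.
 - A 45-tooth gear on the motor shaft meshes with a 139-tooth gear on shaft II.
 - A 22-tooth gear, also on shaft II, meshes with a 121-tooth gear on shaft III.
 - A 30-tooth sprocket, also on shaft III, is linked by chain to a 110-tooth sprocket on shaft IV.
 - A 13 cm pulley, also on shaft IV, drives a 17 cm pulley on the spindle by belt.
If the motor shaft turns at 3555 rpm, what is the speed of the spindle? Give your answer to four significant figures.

43.64 rpm

the motor shaft → shaft II (gear mesh, 139/45): 3555 ÷ 3.0889 = 1150.9 rpm
shaft II → shaft III (gear mesh, 121/22): 1150.9 ÷ 5.5 = 209.25 rpm
shaft III → shaft IV (chain, 110/30): 209.25 ÷ 3.6667 = 57.069 rpm
shaft IV → the spindle (belt, 17/13): 57.069 ÷ 1.3077 = 43.641 rpm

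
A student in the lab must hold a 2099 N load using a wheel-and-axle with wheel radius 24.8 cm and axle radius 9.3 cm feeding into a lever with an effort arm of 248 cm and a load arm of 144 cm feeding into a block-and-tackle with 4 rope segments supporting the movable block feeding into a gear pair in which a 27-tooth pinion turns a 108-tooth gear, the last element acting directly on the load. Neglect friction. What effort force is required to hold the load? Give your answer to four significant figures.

28.57 N

Wheel-and-axle MA = R/r = 24.8/9.3 = 2.6667.
Lever MA = effort arm / load arm = 248/144 = 1.7222.
Block-and-tackle MA = number of supporting rope parts = 4.
Gear pair MA = 108/27 = 4.
Combined ideal MA = 2.6667 × 1.7222 × 4 × 4 = 73.481.
Effort = load / MA = 2099 / 73.481 = 28.565 N.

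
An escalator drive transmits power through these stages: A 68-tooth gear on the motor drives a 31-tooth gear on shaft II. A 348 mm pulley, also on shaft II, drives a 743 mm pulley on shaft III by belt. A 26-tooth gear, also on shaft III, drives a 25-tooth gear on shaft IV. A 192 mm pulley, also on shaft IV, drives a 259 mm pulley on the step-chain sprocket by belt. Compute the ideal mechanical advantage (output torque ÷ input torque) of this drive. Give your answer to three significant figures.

Each stage contributes driven/driver: gear mesh 31/68 = 0.45588, belt 743/348 = 2.1351, gear mesh 25/26 = 0.96154, belt 259/192 = 1.349.
Overall: 0.45588 × 2.1351 × 0.96154 × 1.349 = 1.2625.

1.26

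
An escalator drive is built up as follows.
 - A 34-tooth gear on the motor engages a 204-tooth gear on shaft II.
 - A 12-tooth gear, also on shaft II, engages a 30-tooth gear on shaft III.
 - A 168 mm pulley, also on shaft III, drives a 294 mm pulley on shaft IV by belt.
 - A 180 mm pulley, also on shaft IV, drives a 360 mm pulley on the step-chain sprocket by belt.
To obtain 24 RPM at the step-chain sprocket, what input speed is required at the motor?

Overall ratio R = 6 × 2.5 × 1.75 × 2 = 52.5.
Required input speed = output speed × R = 24 × 52.5 = 1260 RPM.

1260 RPM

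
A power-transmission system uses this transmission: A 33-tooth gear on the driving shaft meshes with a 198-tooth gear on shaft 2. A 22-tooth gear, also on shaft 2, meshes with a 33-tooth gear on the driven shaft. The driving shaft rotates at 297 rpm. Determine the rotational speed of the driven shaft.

33 rpm

gear mesh 198/33 = 6 → 297/6 = 49.5 rpm
gear mesh 33/22 = 1.5 → 49.5/1.5 = 33 rpm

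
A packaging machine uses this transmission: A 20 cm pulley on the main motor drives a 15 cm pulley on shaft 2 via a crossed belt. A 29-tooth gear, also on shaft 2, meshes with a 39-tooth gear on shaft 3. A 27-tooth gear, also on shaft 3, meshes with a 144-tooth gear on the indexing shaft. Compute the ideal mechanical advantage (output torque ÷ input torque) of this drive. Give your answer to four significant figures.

Each stage contributes driven/driver: belt 15/20 = 0.75, gear mesh 39/29 = 1.3448, gear mesh 144/27 = 5.3333.
Overall: 0.75 × 1.3448 × 5.3333 = 5.3793.

5.379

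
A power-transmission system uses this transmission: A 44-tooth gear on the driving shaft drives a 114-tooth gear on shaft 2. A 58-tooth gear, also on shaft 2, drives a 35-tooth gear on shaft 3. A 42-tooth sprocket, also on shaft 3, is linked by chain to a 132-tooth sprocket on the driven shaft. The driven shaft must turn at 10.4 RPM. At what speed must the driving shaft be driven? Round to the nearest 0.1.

51.1 RPM

Overall ratio R = 2.5909 × 0.60345 × 3.1429 = 4.9138.
Required input speed = output speed × R = 10.4 × 4.9138 = 51.103 RPM.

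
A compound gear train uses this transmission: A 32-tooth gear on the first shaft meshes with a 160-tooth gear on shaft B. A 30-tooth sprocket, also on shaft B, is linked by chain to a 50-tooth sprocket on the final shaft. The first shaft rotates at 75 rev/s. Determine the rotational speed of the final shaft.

Gear mesh: ratio = 160/32 = 5, so shaft B turns at 75 / 5 = 15 rev/s.
Chain: ratio = 50/30 = 1.6667, so the final shaft turns at 15 / 1.6667 = 9 rev/s.

9 rev/s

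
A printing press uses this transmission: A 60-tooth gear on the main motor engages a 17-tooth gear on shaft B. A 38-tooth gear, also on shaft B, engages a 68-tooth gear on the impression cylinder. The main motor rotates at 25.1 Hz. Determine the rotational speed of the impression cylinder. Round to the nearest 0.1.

49.5 Hz

Gear mesh: ratio = 17/60 = 0.28333, so shaft B turns at 25.1 / 0.28333 = 88.588 Hz.
Gear mesh: ratio = 68/38 = 1.7895, so the impression cylinder turns at 88.588 / 1.7895 = 49.505 Hz.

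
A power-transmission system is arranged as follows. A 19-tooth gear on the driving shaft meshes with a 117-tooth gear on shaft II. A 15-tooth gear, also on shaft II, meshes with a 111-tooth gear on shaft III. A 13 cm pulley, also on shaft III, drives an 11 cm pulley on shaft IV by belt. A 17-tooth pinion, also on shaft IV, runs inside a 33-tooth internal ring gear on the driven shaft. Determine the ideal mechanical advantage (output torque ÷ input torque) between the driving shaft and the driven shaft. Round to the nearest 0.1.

74.8

Each stage contributes driven/driver: gear mesh 117/19 = 6.1579, gear mesh 111/15 = 7.4, belt 11/13 = 0.84615, internal gear 33/17 = 1.9412.
Overall: 6.1579 × 7.4 × 0.84615 × 1.9412 = 74.848.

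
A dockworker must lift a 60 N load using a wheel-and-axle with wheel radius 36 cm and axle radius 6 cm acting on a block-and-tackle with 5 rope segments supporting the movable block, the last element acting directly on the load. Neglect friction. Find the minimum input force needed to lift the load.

Wheel-and-axle MA = R/r = 36/6 = 6.
Block-and-tackle MA = number of supporting rope parts = 5.
Combined ideal MA = 6 × 5 = 30.
Effort = load / MA = 60 / 30 = 2 N.

2 N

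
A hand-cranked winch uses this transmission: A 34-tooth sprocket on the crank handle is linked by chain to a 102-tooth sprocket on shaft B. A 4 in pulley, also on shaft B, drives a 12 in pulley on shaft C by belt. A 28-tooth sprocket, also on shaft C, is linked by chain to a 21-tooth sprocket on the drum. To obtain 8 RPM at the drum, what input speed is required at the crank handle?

Overall ratio R = 3 × 3 × 0.75 = 6.75.
Required input speed = output speed × R = 8 × 6.75 = 54 RPM.

54 RPM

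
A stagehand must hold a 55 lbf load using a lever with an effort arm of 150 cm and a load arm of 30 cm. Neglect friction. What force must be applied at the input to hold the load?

Lever MA = effort arm / load arm = 150/30 = 5.
Effort = load / MA = 55 / 5 = 11 lbf.

11 lbf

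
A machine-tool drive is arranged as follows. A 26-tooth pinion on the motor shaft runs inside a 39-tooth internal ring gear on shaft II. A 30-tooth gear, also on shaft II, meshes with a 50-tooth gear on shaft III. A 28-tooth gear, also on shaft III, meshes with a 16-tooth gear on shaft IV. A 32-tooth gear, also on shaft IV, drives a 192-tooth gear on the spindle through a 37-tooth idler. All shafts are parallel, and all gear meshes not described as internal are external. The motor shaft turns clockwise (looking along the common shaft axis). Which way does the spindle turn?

clockwise

the motor shaft → shaft II: internal mesh, same direction → CW.
shaft II → shaft III: external mesh, 1 reversal → CCW.
shaft III → shaft IV: external mesh, 1 reversal → CW.
shaft IV → the spindle: driver → idler → driven is 2 external meshes, 2 reversals → CW.
4 reversals in total — an even number — so the spindle turns the same way as the motor shaft.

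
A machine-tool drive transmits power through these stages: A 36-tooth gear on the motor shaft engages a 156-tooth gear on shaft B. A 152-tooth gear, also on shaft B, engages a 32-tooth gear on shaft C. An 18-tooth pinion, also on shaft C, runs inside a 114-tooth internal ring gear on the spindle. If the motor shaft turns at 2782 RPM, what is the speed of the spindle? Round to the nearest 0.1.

the motor shaft → shaft B (gear mesh, 156/36): 2782 ÷ 4.3333 = 642 RPM
shaft B → shaft C (gear mesh, 32/152): 642 ÷ 0.21053 = 3049.5 RPM
shaft C → the spindle (internal gear, 114/18): 3049.5 ÷ 6.3333 = 481.5 RPM

481.5 RPM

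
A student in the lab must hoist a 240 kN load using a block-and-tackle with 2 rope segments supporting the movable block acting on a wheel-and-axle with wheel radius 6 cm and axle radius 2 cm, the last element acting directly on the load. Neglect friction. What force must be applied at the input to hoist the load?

Block-and-tackle MA = number of supporting rope parts = 2.
Wheel-and-axle MA = R/r = 6/2 = 3.
Combined ideal MA = 2 × 3 = 6.
Effort = load / MA = 240 / 6 = 40 kN.

40 kN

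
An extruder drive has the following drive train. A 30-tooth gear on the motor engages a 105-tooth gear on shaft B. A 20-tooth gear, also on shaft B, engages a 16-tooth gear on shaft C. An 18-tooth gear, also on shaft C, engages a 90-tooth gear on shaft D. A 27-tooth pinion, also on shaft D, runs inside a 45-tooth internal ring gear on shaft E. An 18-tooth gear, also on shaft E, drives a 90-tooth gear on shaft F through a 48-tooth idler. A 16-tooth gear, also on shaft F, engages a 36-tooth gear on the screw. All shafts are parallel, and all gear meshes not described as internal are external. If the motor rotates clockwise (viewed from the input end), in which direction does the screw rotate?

the motor → shaft B: external mesh, 1 reversal → CCW.
shaft B → shaft C: external mesh, 1 reversal → CW.
shaft C → shaft D: external mesh, 1 reversal → CCW.
shaft D → shaft E: internal mesh, same direction → CCW.
shaft E → shaft F: driver → idler → driven is 2 external meshes, 2 reversals → CCW.
shaft F → the screw: external mesh, 1 reversal → CW.
6 reversals in total — an even number — so the screw turns the same way as the motor.

clockwise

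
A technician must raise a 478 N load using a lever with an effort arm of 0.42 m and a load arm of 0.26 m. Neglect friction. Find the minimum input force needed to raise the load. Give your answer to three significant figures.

Lever MA = effort arm / load arm = 0.42/0.26 = 1.6154.
Effort = load / MA = 478 / 1.6154 = 295.9 N.

296 N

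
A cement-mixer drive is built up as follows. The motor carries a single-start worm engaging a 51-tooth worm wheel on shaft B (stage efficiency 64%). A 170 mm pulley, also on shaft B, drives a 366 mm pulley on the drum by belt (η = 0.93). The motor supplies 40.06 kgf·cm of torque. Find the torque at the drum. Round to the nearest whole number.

Worm: ratio = 51/1 = 51; torque at shaft B = 40.06 × 51 × 0.64 = 1307.6 kgf·cm.
Belt: ratio = 366/170 = 2.1529; torque at the drum = 1307.6 × 2.1529 × 0.93 = 2618 kgf·cm.

2618 kgf·cm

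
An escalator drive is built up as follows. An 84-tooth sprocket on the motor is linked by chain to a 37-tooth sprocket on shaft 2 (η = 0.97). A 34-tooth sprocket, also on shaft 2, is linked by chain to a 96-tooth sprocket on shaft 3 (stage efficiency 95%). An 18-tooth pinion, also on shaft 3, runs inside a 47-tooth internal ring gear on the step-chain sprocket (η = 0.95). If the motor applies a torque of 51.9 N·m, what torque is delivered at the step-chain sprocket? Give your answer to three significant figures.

148 N·m

Chain: ratio = 37/84 = 0.44048; torque at shaft 2 = 51.9 × 0.44048 × 0.97 = 22.175 N·m.
Chain: ratio = 96/34 = 2.8235; torque at shaft 3 = 22.175 × 2.8235 × 0.95 = 59.481 N·m.
Internal gear: ratio = 47/18 = 2.6111; torque at the step-chain sprocket = 59.481 × 2.6111 × 0.95 = 147.55 N·m.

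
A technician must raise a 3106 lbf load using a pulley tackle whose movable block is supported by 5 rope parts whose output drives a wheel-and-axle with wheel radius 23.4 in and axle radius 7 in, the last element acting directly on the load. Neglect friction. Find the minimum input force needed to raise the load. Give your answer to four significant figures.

Block-and-tackle MA = number of supporting rope parts = 5.
Wheel-and-axle MA = R/r = 23.4/7 = 3.3429.
Combined ideal MA = 5 × 3.3429 = 16.714.
Effort = load / MA = 3106 / 16.714 = 185.83 lbf.

185.8 lbf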